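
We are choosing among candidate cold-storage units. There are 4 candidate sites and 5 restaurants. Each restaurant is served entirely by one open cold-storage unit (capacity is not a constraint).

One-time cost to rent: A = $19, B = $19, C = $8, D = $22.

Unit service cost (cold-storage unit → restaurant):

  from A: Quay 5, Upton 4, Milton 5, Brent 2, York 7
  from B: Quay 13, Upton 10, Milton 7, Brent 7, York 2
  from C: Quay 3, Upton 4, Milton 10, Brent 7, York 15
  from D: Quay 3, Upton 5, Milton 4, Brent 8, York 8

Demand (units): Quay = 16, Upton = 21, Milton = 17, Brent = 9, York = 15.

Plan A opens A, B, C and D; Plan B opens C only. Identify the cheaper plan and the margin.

Plan A: {A, B, C, D}: Quay→C 3·16=48, Upton→A 4·21=84, Milton→D 4·17=68, Brent→A 2·9=18, York→B 2·15=30. Service 248; fixed 68; total 316.
Plan B: {C}: Quay→C 3·16=48, Upton→C 4·21=84, Milton→C 10·17=170, Brent→C 7·9=63, York→C 15·15=225. Service 590; fixed 8; total 598.
Difference: |316 − 598| = 282.

Plan A is cheaper by 282.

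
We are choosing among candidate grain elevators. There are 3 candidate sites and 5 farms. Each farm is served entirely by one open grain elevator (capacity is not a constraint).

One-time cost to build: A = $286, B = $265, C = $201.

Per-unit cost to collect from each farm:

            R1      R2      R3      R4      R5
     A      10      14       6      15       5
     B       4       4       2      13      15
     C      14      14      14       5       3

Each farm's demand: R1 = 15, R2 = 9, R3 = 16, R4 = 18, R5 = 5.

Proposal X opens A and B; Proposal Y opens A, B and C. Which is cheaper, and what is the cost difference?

Proposal X: {A, B}: R1→B 4·15=60, R2→B 4·9=36, R3→B 2·16=32, R4→B 13·18=234, R5→A 5·5=25. Service 387; fixed 551; total 938.
Proposal Y: {A, B, C}: R1→B 4·15=60, R2→B 4·9=36, R3→B 2·16=32, R4→C 5·18=90, R5→C 3·5=15. Service 233; fixed 752; total 985.
Difference: |938 − 985| = 47.

Proposal X is cheaper by 47.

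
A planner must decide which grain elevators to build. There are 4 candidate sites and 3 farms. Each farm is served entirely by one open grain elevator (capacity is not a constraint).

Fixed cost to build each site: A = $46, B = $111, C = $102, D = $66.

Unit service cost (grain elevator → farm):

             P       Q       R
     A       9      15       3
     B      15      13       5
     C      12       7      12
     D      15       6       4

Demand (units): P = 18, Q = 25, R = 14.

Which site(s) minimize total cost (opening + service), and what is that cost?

For any fixed open set, each farm goes to its cheapest open site; total = fixed + service.
{A, D}: P→A 9·18=162, Q→D 6·25=150, R→A 3·14=42. Service 354; fixed 112; total 466.
{A, C}: P→A 9·18=162, Q→C 7·25=175, R→A 3·14=42. Service 379; fixed 148; total 527.
{D}: service 476 + fixed 66 = 542
{A, B, C, D}: service 354 + fixed 325 = 679
No other subset beats 466.

Open A and D; minimum total cost 466.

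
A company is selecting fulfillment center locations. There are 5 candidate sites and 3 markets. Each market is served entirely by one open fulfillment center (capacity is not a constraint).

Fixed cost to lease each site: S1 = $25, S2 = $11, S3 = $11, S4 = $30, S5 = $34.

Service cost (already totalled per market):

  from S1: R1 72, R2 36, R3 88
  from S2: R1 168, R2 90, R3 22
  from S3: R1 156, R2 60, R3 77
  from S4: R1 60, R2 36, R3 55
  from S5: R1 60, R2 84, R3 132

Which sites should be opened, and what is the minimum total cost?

For any fixed open set, each market goes to its cheapest open site; total = fixed + service.
{S2, S4}: R1→S4 60, R2→S4 36, R3→S2 22. Service 118; fixed 41; total 159.
{S1, S2}: R1→S1 72, R2→S1 36, R3→S2 22. Service 130; fixed 36; total 166.
{S2, S3, S4}: R1→S4 60, R2→S4 36, R3→S2 22. Service 118; fixed 52; total 170.
{S1, S2, S3, S4, S5}: service 118 + fixed 111 = 229
No other subset beats 159.

Open S2 and S4; minimum total cost 159.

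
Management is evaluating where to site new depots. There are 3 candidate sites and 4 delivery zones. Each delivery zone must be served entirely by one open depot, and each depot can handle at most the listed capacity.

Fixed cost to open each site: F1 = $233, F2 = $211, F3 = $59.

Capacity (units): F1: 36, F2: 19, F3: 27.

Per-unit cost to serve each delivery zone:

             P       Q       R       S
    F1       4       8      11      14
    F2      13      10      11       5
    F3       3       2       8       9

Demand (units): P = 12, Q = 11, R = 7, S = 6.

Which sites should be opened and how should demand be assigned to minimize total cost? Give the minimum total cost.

Open {F2, F3}: P→F3 3·12=36, Q→F3 2·11=22, R→F2 11·7=77, S→F2 5·6=30.
Loads: F2 carries 13/19, F3 carries 23/27. Service 165; fixed 270; total 435.
Next best feasible plan costs 472.

Minimum total cost: 435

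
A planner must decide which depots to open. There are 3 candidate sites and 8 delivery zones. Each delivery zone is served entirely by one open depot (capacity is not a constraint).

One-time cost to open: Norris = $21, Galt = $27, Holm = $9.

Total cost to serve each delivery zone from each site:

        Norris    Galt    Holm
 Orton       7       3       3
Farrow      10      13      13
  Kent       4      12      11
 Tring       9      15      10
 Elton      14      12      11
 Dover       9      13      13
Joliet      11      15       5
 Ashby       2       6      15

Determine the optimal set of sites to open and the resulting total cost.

For any fixed open set, each delivery zone goes to its cheapest open site; total = fixed + service.
{Norris, Holm}: Orton→Holm 3, Farrow→Norris 10, Kent→Norris 4, Tring→Norris 9, Elton→Holm 11, Dover→Norris 9, Joliet→Holm 5, Ashby→Norris 2. Service 53; fixed 30; total 83.
{Norris}: service 66 + fixed 21 = 87
{Holm}: service 81 + fixed 9 = 90
{Norris, Galt, Holm}: service 53 + fixed 57 = 110
No other subset beats 83.

Open Norris and Holm; minimum total cost 83.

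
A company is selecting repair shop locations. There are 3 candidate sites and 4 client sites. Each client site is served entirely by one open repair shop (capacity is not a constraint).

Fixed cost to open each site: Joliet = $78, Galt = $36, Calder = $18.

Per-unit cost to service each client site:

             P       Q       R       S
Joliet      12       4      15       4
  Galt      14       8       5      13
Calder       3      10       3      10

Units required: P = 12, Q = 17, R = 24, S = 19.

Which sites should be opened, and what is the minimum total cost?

Open Joliet and Calder; minimum total cost 348.

For any fixed open set, each client site goes to its cheapest open site; total = fixed + service.
{Joliet, Calder}: P→Calder 3·12=36, Q→Joliet 4·17=68, R→Calder 3·24=72, S→Joliet 4·19=76. Service 252; fixed 96; total 348.
{Joliet, Galt, Calder}: service 252 + fixed 132 = 384
{Calder}: P→Calder 3·12=36, Q→Calder 10·17=170, R→Calder 3·24=72, S→Calder 10·19=190. Service 468; fixed 18; total 486.
(All 7 nonempty subsets were checked; Joliet and Calder is lowest.)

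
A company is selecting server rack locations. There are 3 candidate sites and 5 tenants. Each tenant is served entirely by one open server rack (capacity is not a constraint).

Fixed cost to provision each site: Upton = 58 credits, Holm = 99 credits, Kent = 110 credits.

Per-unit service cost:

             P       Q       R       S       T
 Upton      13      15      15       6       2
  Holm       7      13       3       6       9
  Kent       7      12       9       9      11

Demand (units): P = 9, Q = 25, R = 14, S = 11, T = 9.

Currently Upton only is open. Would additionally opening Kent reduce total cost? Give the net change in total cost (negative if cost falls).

Yes — net change −103 (cost falls by 103).

Current service cost with {Upton}: 786.
Adding Kent: each tenant re-picks its cheapest; new service cost 573, saving 213.
Extra fixed cost: 110. Net change = 110 − 213 = -103.
(Totals: 844 → 741.)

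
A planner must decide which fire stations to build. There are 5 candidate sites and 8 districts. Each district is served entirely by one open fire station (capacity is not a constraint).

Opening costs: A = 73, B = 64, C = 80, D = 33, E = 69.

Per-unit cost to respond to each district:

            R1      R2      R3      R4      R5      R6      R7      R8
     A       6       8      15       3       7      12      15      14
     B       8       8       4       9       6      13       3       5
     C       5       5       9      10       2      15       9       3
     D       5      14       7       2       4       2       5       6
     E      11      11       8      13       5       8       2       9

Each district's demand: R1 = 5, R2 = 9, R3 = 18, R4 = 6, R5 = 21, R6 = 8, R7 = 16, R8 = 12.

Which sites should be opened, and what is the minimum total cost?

For any fixed open set, each district goes to its cheapest open site; total = fixed + service.
{B, C, D}: R1→C 5·5=25, R2→C 5·9=45, R3→B 4·18=72, R4→D 2·6=12, R5→C 2·21=42, R6→D 2·8=16, R7→B 3·16=48, R8→C 3·12=36. Service 296; fixed 177; total 473.
{B, D}: service 389 + fixed 97 = 486
{C, D}: service 382 + fixed 113 = 495
{A, B, C, D, E}: service 280 + fixed 319 = 599
No other subset beats 473.

Open B, C and D; minimum total cost 473.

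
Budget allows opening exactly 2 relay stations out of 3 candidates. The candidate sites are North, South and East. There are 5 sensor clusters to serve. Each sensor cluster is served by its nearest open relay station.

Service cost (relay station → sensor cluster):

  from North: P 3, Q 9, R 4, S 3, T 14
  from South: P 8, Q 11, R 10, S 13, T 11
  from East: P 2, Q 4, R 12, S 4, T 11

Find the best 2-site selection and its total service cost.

With exactly 2 open, each sensor cluster uses its cheapest among the chosen.
{North, East}: P→East 2, Q→East 4, R→North 4, S→North 3, T→East 11. Service cost 24.
{North, South}: service cost 30
{South, East}: service cost 31
Among all 3 size-2 choices, {North, East} is lowest.

Choose North and East; total service cost 24.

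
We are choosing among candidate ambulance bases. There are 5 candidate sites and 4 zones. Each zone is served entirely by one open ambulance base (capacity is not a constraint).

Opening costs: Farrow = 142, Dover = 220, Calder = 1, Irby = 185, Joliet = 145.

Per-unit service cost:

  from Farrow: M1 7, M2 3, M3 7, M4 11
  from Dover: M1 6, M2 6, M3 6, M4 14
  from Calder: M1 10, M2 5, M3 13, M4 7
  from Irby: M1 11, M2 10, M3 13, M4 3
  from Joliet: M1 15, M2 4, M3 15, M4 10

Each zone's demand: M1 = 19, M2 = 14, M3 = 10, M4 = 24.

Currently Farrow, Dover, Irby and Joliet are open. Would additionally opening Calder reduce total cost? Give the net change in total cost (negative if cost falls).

No — net change +1 (cost rises by 1).

Current service cost with {Farrow, Dover, Irby, Joliet}: 288.
Adding Calder: each zone re-picks its cheapest; new service cost 288, saving 0.
Extra fixed cost: 1. Net change = 1 − 0 = 1.
(Totals: 980 → 981.)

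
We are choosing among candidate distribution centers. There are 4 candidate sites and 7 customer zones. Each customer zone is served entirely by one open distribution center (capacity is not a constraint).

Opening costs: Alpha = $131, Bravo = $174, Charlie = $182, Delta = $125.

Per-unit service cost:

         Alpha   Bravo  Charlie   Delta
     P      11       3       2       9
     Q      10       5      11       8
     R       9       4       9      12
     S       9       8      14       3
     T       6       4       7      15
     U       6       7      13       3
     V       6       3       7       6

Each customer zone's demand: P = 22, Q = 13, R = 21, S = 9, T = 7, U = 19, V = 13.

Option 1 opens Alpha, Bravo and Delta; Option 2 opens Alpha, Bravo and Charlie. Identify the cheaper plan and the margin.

Option 1 is cheaper by 137.

Option 1: {Alpha, Bravo, Delta}: P→Bravo 3·22=66, Q→Bravo 5·13=65, R→Bravo 4·21=84, S→Delta 3·9=27, T→Bravo 4·7=28, U→Delta 3·19=57, V→Bravo 3·13=39. Service 366; fixed 430; total 796.
Option 2: {Alpha, Bravo, Charlie}: P→Charlie 2·22=44, Q→Bravo 5·13=65, R→Bravo 4·21=84, S→Bravo 8·9=72, T→Bravo 4·7=28, U→Alpha 6·19=114, V→Bravo 3·13=39. Service 446; fixed 487; total 933.
Difference: |796 − 933| = 137.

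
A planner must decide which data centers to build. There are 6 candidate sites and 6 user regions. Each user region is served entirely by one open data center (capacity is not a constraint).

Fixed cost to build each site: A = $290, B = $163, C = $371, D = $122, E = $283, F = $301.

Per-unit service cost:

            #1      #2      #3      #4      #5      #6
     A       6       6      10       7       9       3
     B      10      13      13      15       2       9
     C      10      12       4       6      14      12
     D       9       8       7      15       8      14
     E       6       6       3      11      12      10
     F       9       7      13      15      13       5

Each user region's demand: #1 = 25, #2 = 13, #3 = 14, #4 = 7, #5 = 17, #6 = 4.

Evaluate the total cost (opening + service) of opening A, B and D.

Each user region is assigned to its cheapest site among the open ones.
{A, B, D}: #1→A 6·25=150, #2→A 6·13=78, #3→D 7·14=98, #4→A 7·7=49, #5→B 2·17=34, #6→A 3·4=12. Service 421; fixed 575; total 996.

Total cost: 996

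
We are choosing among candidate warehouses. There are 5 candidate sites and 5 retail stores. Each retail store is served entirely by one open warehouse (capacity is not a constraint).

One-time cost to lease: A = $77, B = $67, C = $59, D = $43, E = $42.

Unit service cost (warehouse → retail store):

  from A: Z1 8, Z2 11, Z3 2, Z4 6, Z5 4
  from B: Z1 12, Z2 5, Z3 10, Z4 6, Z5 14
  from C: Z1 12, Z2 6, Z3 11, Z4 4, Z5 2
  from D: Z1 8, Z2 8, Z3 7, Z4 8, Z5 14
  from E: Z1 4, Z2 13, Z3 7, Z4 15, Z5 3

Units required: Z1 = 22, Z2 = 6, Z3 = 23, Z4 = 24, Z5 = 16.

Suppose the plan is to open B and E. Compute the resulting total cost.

Total cost: 580

Each retail store is assigned to its cheapest site among the open ones.
{B, E}: Z1→E 4·22=88, Z2→B 5·6=30, Z3→E 7·23=161, Z4→B 6·24=144, Z5→E 3·16=48. Service 471; fixed 109; total 580.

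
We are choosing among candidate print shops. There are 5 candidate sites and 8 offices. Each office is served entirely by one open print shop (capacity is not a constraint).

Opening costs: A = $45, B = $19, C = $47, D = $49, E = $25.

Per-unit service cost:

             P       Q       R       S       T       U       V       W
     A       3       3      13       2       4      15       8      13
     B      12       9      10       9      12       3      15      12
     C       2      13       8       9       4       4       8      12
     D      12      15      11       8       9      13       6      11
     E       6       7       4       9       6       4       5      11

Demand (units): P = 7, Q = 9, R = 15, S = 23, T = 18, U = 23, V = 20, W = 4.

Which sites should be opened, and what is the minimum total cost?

Open A, B and E; minimum total cost 528.

For any fixed open set, each office goes to its cheapest open site; total = fixed + service.
{A, B, E}: P→A 3·7=21, Q→A 3·9=27, R→E 4·15=60, S→A 2·23=46, T→A 4·18=72, U→B 3·23=69, V→E 5·20=100, W→E 11·4=44. Service 439; fixed 89; total 528.
{A, E}: P→A 3·7=21, Q→A 3·9=27, R→E 4·15=60, S→A 2·23=46, T→A 4·18=72, U→E 4·23=92, V→E 5·20=100, W→E 11·4=44. Service 462; fixed 70; total 532.
{A, B, C, E}: P→C 2·7=14, Q→A 3·9=27, R→E 4·15=60, S→A 2·23=46, T→A 4·18=72, U→B 3·23=69, V→E 5·20=100, W→E 11·4=44. Service 432; fixed 136; total 568.
{A, B, C, D, E}: P→C 2·7=14, Q→A 3·9=27, R→E 4·15=60, S→A 2·23=46, T→A 4·18=72, U→B 3·23=69, V→E 5·20=100, W→D 11·4=44. Service 432; fixed 185; total 617.
No other subset beats 528.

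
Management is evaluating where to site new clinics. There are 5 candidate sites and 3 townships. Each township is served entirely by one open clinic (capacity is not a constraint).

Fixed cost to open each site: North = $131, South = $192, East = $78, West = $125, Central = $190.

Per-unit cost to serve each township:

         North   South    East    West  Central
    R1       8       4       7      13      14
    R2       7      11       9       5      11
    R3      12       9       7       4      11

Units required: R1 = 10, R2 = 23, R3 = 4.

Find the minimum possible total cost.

For any fixed open set, each township goes to its cheapest open site; total = fixed + service.
{East}: R1→East 7·10=70, R2→East 9·23=207, R3→East 7·4=28. Service 305; fixed 78; total 383.
{West}: service 261 + fixed 125 = 386
{East, West}: R1→East 7·10=70, R2→West 5·23=115, R3→West 4·4=16. Service 201; fixed 203; total 404.
{North, South, East, West, Central}: service 171 + fixed 716 = 887
No other subset beats 383.

Minimum total cost: 383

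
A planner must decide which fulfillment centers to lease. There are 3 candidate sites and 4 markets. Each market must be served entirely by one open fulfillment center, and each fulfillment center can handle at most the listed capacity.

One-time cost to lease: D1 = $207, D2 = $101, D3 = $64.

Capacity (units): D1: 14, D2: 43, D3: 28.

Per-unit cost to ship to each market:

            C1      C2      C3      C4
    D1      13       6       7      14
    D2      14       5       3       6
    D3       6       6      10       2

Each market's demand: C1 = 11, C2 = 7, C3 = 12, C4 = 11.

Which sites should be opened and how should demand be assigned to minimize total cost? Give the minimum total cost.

Open {D2, D3}: C1→D3 6·11=66, C2→D2 5·7=35, C3→D2 3·12=36, C4→D3 2·11=22.
Loads: D2 carries 19/43, D3 carries 22/28. Service 159; fixed 165; total 324.
Next best feasible plan costs 368.

Minimum total cost: 324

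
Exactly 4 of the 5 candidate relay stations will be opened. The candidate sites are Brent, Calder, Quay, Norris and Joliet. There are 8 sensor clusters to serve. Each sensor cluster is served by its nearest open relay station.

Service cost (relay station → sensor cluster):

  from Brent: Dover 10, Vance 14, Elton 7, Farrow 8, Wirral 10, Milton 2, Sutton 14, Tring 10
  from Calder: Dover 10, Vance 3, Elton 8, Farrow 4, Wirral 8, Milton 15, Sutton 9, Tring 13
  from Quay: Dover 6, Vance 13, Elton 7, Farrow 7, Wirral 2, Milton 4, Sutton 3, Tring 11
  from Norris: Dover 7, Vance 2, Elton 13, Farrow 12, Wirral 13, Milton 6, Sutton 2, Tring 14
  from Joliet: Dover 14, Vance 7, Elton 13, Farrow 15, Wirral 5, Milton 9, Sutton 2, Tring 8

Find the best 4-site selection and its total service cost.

With exactly 4 open, each sensor cluster uses its cheapest among the chosen.
{Brent, Calder, Quay, Joliet}: Dover→Quay 6, Vance→Calder 3, Elton→Brent 7, Farrow→Calder 4, Wirral→Quay 2, Milton→Brent 2, Sutton→Joliet 2, Tring→Joliet 8. Service cost 34.
{Brent, Calder, Quay, Norris}: service cost 35
{Calder, Quay, Norris, Joliet}: service cost 35
Among all 5 size-4 choices, {Brent, Calder, Quay, Joliet} is lowest.

Choose Brent, Calder, Quay and Joliet; total service cost 34.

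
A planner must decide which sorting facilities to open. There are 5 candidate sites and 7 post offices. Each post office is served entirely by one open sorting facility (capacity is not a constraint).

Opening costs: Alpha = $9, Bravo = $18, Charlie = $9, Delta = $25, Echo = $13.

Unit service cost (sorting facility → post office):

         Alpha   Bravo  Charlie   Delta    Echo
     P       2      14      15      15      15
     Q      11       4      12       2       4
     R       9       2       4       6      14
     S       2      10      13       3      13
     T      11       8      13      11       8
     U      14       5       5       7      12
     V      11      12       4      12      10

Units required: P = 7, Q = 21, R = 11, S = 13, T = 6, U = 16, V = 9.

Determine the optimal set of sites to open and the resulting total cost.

For any fixed open set, each post office goes to its cheapest open site; total = fixed + service.
{Alpha, Bravo, Charlie, Delta}: P→Alpha 2·7=14, Q→Delta 2·21=42, R→Bravo 2·11=22, S→Alpha 2·13=26, T→Bravo 8·6=48, U→Bravo 5·16=80, V→Charlie 4·9=36. Service 268; fixed 61; total 329.
{Alpha, Bravo, Charlie, Delta, Echo}: service 268 + fixed 74 = 342
{Alpha, Bravo, Charlie}: service 310 + fixed 36 = 346
{Alpha}: service 759 + fixed 9 = 768
No other subset beats 329.

Open Alpha, Bravo, Charlie and Delta; minimum total cost 329.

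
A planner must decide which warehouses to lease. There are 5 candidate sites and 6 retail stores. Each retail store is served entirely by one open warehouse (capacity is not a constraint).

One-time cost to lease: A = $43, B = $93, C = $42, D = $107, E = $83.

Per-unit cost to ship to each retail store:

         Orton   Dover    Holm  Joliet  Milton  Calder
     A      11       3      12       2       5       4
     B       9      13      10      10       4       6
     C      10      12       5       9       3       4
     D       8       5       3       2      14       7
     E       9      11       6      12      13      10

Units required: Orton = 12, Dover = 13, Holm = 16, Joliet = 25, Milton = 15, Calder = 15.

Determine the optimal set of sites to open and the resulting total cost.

For any fixed open set, each retail store goes to its cheapest open site; total = fixed + service.
{A, C}: Orton→C 10·12=120, Dover→A 3·13=39, Holm→C 5·16=80, Joliet→A 2·25=50, Milton→C 3·15=45, Calder→A 4·15=60. Service 394; fixed 85; total 479.
{C, D}: service 364 + fixed 149 = 513
{A, D}: Orton→D 8·12=96, Dover→A 3·13=39, Holm→D 3·16=48, Joliet→A 2·25=50, Milton→A 5·15=75, Calder→A 4·15=60. Service 368; fixed 150; total 518.
{A, B, C, D, E}: service 338 + fixed 368 = 706
No other subset beats 479.

Open A and C; minimum total cost 479.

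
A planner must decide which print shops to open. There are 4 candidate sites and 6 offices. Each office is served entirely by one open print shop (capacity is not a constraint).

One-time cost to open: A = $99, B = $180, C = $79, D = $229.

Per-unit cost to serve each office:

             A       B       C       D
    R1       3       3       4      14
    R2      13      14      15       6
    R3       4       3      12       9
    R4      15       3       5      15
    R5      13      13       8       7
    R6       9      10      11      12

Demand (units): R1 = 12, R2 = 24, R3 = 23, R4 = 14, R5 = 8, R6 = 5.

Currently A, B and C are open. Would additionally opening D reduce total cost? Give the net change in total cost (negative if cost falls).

Current service cost with {A, B, C}: 568.
Adding D: each office re-picks its cheapest; new service cost 392, saving 176.
Extra fixed cost: 229. Net change = 229 − 176 = 53.
(Totals: 926 → 979.)

No — net change +53 (cost rises by 53).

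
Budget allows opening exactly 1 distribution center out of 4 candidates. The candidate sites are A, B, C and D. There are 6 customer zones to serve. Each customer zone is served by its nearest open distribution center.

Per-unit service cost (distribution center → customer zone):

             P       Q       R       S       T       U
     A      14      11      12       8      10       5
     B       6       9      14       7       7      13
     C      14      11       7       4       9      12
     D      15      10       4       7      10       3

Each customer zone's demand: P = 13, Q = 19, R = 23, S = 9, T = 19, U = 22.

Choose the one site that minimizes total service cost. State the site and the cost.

Choose D only; total service cost 796.

With exactly 1 open, each customer zone uses its cheapest among the chosen.
{D}: P→D 15·13=195, Q→D 10·19=190, R→D 4·23=92, S→D 7·9=63, T→D 10·19=190, U→D 3·22=66. Service cost 796.
{C}: service cost 1023
{A}: service cost 1039
Among all 4 size-1 choices, {D} is lowest.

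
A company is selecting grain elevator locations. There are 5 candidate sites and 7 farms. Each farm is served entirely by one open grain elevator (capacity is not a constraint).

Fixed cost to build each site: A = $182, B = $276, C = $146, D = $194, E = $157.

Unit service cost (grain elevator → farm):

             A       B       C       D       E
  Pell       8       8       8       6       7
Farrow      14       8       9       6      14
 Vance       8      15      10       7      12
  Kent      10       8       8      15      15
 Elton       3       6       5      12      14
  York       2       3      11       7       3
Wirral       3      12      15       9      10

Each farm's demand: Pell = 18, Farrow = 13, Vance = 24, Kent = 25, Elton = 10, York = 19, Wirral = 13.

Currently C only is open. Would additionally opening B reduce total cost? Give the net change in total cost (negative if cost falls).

No — net change +72 (cost rises by 72).

Current service cost with {C}: 1155.
Adding B: each farm re-picks its cheapest; new service cost 951, saving 204.
Extra fixed cost: 276. Net change = 276 − 204 = 72.
(Totals: 1301 → 1373.)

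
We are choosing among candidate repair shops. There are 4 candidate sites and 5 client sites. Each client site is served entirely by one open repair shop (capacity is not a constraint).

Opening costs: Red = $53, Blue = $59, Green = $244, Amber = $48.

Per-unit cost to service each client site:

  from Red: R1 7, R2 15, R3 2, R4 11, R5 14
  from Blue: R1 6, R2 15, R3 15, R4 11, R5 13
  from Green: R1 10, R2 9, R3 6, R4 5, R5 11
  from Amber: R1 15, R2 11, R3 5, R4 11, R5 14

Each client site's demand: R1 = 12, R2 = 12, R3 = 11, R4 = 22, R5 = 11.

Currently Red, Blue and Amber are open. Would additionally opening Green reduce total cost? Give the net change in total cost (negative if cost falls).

Current service cost with {Red, Blue, Amber}: 611.
Adding Green: each client site re-picks its cheapest; new service cost 433, saving 178.
Extra fixed cost: 244. Net change = 244 − 178 = 66.
(Totals: 771 → 837.)

No — net change +66 (cost rises by 66).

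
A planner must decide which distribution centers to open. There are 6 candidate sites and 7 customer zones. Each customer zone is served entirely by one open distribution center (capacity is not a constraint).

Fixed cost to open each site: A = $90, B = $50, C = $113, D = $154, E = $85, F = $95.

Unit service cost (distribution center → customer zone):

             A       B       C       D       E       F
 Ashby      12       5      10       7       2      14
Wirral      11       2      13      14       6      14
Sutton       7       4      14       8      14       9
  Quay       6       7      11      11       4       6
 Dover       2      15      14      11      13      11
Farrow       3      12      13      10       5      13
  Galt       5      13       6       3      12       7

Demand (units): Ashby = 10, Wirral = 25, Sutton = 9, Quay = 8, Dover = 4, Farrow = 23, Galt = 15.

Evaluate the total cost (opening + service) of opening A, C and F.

Each customer zone is assigned to its cheapest site among the open ones.
{A, C, F}: Ashby→C 10·10=100, Wirral→A 11·25=275, Sutton→A 7·9=63, Quay→A 6·8=48, Dover→A 2·4=8, Farrow→A 3·23=69, Galt→A 5·15=75. Service 638; fixed 298; total 936.

Total cost: 936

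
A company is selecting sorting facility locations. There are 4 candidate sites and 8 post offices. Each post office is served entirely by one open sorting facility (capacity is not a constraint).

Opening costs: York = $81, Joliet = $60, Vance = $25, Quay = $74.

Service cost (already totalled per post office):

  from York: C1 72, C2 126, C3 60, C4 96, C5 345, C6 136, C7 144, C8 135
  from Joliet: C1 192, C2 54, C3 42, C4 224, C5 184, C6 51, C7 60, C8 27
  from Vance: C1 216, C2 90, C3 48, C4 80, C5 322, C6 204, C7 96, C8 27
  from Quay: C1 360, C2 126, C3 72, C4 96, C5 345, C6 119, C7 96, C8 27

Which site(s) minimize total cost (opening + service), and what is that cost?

For any fixed open set, each post office goes to its cheapest open site; total = fixed + service.
{York, Joliet}: C1→York 72, C2→Joliet 54, C3→Joliet 42, C4→York 96, C5→Joliet 184, C6→Joliet 51, C7→Joliet 60, C8→Joliet 27. Service 586; fixed 141; total 727.
{York, Joliet, Vance}: service 570 + fixed 166 = 736
{Joliet, Vance}: C1→Joliet 192, C2→Joliet 54, C3→Joliet 42, C4→Vance 80, C5→Joliet 184, C6→Joliet 51, C7→Joliet 60, C8→Joliet 27. Service 690; fixed 85; total 775.
{York, Joliet, Vance, Quay}: service 570 + fixed 240 = 810
No other subset beats 727.

Open York and Joliet; minimum total cost 727.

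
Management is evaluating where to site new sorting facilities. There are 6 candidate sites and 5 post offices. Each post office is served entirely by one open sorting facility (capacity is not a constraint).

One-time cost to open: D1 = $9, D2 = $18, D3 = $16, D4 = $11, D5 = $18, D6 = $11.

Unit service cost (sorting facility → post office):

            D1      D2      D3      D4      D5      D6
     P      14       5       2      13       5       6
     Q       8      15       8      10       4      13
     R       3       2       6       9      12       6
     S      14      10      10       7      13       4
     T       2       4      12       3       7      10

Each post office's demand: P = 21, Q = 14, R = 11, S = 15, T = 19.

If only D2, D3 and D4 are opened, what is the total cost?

Total cost: 383

Each post office is assigned to its cheapest site among the open ones.
{D2, D3, D4}: P→D3 2·21=42, Q→D3 8·14=112, R→D2 2·11=22, S→D4 7·15=105, T→D4 3·19=57. Service 338; fixed 45; total 383.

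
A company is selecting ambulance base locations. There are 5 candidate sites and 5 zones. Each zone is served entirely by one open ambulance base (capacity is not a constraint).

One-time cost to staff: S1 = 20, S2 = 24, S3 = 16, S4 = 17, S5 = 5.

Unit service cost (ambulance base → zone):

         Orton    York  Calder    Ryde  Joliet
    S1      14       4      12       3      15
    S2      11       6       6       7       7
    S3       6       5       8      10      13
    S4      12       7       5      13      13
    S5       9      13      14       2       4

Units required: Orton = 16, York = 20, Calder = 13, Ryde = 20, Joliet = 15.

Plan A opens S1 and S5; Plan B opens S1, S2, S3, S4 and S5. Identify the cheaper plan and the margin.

Plan A: {S1, S5}: Orton→S5 9·16=144, York→S1 4·20=80, Calder→S1 12·13=156, Ryde→S5 2·20=40, Joliet→S5 4·15=60. Service 480; fixed 25; total 505.
Plan B: {S1, S2, S3, S4, S5}: Orton→S3 6·16=96, York→S1 4·20=80, Calder→S4 5·13=65, Ryde→S5 2·20=40, Joliet→S5 4·15=60. Service 341; fixed 82; total 423.
Difference: |505 − 423| = 82.

Plan B is cheaper by 82.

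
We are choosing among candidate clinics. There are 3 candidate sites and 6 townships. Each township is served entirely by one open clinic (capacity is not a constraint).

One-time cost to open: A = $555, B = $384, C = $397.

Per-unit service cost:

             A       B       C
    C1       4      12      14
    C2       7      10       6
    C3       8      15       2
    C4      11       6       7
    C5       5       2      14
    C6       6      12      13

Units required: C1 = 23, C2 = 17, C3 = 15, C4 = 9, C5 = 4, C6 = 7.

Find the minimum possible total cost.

Minimum total cost: 1047

For any fixed open set, each township goes to its cheapest open site; total = fixed + service.
{A}: C1→A 4·23=92, C2→A 7·17=119, C3→A 8·15=120, C4→A 11·9=99, C5→A 5·4=20, C6→A 6·7=42. Service 492; fixed 555; total 1047.
{C}: service 664 + fixed 397 = 1061
{B}: C1→B 12·23=276, C2→B 10·17=170, C3→B 15·15=225, C4→B 6·9=54, C5→B 2·4=8, C6→B 12·7=84. Service 817; fixed 384; total 1201.
{A, B, C}: service 328 + fixed 1336 = 1664
No other subset beats 1047.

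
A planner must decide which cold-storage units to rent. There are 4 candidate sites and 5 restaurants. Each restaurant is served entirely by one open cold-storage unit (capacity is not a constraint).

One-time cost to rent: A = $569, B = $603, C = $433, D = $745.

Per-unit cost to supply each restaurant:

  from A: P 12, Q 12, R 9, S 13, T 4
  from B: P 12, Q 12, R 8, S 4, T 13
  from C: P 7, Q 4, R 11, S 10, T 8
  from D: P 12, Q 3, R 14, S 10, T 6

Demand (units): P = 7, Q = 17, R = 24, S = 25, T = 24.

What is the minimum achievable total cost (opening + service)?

For any fixed open set, each restaurant goes to its cheapest open site; total = fixed + service.
{C}: P→C 7·7=49, Q→C 4·17=68, R→C 11·24=264, S→C 10·25=250, T→C 8·24=192. Service 823; fixed 433; total 1256.
{A}: service 925 + fixed 569 = 1494
{B}: service 892 + fixed 603 = 1495
{A, B, C, D}: P→C 7·7=49, Q→D 3·17=51, R→B 8·24=192, S→B 4·25=100, T→A 4·24=96. Service 488; fixed 2350; total 2838.
No other subset beats 1256.

Minimum total cost: 1256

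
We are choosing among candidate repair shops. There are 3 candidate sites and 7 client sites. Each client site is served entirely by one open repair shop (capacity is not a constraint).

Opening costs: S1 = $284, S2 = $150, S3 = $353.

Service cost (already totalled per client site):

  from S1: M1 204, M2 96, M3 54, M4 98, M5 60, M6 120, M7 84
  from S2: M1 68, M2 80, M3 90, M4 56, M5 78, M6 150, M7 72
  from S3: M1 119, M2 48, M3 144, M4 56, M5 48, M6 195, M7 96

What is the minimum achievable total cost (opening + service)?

Minimum total cost: 744

For any fixed open set, each client site goes to its cheapest open site; total = fixed + service.
{S2}: M1→S2 68, M2→S2 80, M3→S2 90, M4→S2 56, M5→S2 78, M6→S2 150, M7→S2 72. Service 594; fixed 150; total 744.
{S1, S2}: service 510 + fixed 434 = 944
{S1}: M1→S1 204, M2→S1 96, M3→S1 54, M4→S1 98, M5→S1 60, M6→S1 120, M7→S1 84. Service 716; fixed 284; total 1000.
{S1, S2, S3}: service 466 + fixed 787 = 1253
No other subset beats 744.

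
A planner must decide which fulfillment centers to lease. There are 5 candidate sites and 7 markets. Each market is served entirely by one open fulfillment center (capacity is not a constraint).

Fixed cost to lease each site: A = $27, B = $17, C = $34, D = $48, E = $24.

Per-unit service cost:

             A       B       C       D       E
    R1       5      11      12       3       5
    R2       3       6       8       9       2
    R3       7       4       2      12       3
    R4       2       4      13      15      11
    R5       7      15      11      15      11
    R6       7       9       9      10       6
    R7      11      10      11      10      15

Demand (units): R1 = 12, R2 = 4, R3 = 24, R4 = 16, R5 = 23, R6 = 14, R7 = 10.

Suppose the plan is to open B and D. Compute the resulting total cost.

Each market is assigned to its cheapest site among the open ones.
{B, D}: R1→D 3·12=36, R2→B 6·4=24, R3→B 4·24=96, R4→B 4·16=64, R5→B 15·23=345, R6→B 9·14=126, R7→B 10·10=100. Service 791; fixed 65; total 856.

Total cost: 856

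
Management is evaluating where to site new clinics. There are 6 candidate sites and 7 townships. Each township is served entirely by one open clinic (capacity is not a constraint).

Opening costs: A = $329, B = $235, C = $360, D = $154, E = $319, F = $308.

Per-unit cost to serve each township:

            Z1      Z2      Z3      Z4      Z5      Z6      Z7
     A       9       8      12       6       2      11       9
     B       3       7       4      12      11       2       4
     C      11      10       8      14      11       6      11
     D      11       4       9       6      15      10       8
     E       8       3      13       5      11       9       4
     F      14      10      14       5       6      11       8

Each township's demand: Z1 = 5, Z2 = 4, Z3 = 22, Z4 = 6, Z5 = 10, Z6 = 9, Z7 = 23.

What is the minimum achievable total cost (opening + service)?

Minimum total cost: 658

For any fixed open set, each township goes to its cheapest open site; total = fixed + service.
{B}: Z1→B 3·5=15, Z2→B 7·4=28, Z3→B 4·22=88, Z4→B 12·6=72, Z5→B 11·10=110, Z6→B 2·9=18, Z7→B 4·23=92. Service 423; fixed 235; total 658.
{B, D}: service 375 + fixed 389 = 764
{A, B}: Z1→B 3·5=15, Z2→B 7·4=28, Z3→B 4·22=88, Z4→A 6·6=36, Z5→A 2·10=20, Z6→B 2·9=18, Z7→B 4·23=92. Service 297; fixed 564; total 861.
{A, B, C, D, E, F}: Z1→B 3·5=15, Z2→E 3·4=12, Z3→B 4·22=88, Z4→E 5·6=30, Z5→A 2·10=20, Z6→B 2·9=18, Z7→B 4·23=92. Service 275; fixed 1705; total 1980.
No other subset beats 658.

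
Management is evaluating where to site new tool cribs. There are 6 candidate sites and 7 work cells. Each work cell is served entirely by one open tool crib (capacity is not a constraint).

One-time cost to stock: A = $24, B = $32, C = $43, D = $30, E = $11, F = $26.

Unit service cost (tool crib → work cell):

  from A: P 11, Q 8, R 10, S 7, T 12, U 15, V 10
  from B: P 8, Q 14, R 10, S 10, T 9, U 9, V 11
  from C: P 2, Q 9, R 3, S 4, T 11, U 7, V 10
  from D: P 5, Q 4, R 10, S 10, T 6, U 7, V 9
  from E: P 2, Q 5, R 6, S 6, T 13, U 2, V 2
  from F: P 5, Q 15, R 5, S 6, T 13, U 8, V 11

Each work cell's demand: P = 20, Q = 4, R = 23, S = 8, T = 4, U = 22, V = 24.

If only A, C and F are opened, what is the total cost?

Each work cell is assigned to its cheapest site among the open ones.
{A, C, F}: P→C 2·20=40, Q→A 8·4=32, R→C 3·23=69, S→C 4·8=32, T→C 11·4=44, U→C 7·22=154, V→A 10·24=240. Service 611; fixed 93; total 704.

Total cost: 704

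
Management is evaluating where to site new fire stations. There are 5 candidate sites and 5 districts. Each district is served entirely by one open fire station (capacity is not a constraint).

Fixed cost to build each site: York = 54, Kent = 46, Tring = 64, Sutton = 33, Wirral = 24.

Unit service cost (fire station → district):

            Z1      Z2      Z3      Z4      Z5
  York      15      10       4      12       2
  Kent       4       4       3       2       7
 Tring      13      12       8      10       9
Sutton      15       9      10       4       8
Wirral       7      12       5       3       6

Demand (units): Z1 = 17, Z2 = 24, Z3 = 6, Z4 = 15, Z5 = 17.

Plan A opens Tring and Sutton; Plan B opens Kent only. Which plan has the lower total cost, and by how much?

Plan B is cheaper by 401.

Plan A: {Tring, Sutton}: Z1→Tring 13·17=221, Z2→Sutton 9·24=216, Z3→Tring 8·6=48, Z4→Sutton 4·15=60, Z5→Sutton 8·17=136. Service 681; fixed 97; total 778.
Plan B: {Kent}: Z1→Kent 4·17=68, Z2→Kent 4·24=96, Z3→Kent 3·6=18, Z4→Kent 2·15=30, Z5→Kent 7·17=119. Service 331; fixed 46; total 377.
Difference: |778 − 377| = 401.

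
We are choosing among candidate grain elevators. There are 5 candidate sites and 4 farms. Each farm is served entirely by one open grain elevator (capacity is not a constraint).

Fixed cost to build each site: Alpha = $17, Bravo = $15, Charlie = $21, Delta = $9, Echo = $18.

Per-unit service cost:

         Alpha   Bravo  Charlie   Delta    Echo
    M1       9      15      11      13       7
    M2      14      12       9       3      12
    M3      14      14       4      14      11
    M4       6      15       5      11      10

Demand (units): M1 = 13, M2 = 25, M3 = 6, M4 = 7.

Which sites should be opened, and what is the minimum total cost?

For any fixed open set, each farm goes to its cheapest open site; total = fixed + service.
{Charlie, Delta, Echo}: M1→Echo 7·13=91, M2→Delta 3·25=75, M3→Charlie 4·6=24, M4→Charlie 5·7=35. Service 225; fixed 48; total 273.
{Bravo, Charlie, Delta, Echo}: M1→Echo 7·13=91, M2→Delta 3·25=75, M3→Charlie 4·6=24, M4→Charlie 5·7=35. Service 225; fixed 63; total 288.
{Alpha, Charlie, Delta, Echo}: service 225 + fixed 65 = 290
{Alpha, Bravo, Charlie, Delta, Echo}: M1→Echo 7·13=91, M2→Delta 3·25=75, M3→Charlie 4·6=24, M4→Charlie 5·7=35. Service 225; fixed 80; total 305.
No other subset beats 273.

Open Charlie, Delta and Echo; minimum total cost 273.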